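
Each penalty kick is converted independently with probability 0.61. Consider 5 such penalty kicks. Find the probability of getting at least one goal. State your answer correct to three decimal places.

0.991

P(at least one) = 1 − P(none) = 1 − (1 − 0.61)^5
= 1 − 0.00902 = 0.99098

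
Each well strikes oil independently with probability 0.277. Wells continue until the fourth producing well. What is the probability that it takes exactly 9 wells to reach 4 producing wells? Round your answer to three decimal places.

0.065

Y = trial on which the fourth success occurs; negative binomial, r=4, p=0.277.
P(Y=9) = C(8,3) · p^4 · (1−p)^5
= 56 · 0.0058873 · 0.19756 = 0.06513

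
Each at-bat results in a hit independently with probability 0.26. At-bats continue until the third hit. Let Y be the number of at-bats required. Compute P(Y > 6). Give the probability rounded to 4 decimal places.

Needing more than 6 at-bats ⇔ fewer than 3 successes in the first 6. With X ~ Binomial(6, 0.26), P(Y > 6) = P(X ≤ 2).
  k=0: C(6,0)·0.26^0·0.74^6 = 0.164206
  k=1: C(6,1)·0.26^1·0.74^5 = 0.346165
  k=2: C(6,2)·0.26^2·0.74^4 = 0.304064
P(X ≤ 2) = 0.814435

0.8144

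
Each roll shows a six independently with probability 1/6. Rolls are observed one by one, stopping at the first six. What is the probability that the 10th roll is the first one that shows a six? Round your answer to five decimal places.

Geometric (trials to first success), p = 0.166667.
P(Y = 10) = (1−p)^9 · p = 0.19381 · 0.166667 = 0.0323011

0.03230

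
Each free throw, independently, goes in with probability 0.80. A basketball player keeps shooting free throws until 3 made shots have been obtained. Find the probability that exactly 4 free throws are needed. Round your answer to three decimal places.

0.307

Y = trial on which the third success occurs; negative binomial, r=3, p=0.80.
P(Y=4) = C(3,2) · p^3 · (1−p)^1
= 3 · 0.512 · 0.2 = 0.30720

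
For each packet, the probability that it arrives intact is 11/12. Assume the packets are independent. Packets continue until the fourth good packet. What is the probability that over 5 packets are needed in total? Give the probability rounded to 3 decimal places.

0.059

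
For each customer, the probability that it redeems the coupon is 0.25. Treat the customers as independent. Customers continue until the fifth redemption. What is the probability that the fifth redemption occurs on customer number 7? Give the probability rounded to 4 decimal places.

Y = trial on which the fifth success occurs; negative binomial, r=5, p=0.25.
P(Y=7) = C(6,4) · p^5 · (1−p)^2
= 15 · 0.00097656 · 0.5625 = 0.008240

0.0082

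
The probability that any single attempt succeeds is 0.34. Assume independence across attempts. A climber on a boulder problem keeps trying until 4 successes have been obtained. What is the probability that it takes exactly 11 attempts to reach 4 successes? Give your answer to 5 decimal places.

0.08748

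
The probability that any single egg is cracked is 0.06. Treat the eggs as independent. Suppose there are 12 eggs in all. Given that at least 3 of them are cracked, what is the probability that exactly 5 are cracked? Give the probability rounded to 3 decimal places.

X ~ Binomial(12, 0.06). Want P(X=5 | X≥3) = P(X=5) / P(X≥3).
P(X=5) = C(12,5)·0.06^5·0.94^7 = 0.00040
P(X≥3) = 1 − 0.47592 − 0.36453 − 0.12797 = 0.03157
Ratio = 0.00040 / 0.03157 = 0.01265

0.013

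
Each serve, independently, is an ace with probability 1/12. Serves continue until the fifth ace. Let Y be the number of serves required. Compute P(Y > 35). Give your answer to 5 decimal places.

Needing more than 35 serves ⇔ fewer than 5 successes in the first 35. With X ~ Binomial(35, 0.083333), P(Y > 35) = P(X ≤ 4).
  k=0: C(35,0)·0.083333^0·0.916667^35 = 0.0475774
  k=1: C(35,1)·0.083333^1·0.916667^34 = 0.1513825
  k=2: C(35,2)·0.083333^2·0.916667^33 = 0.2339548
  k=3: C(35,3)·0.083333^3·0.916667^32 = 0.2339548
  k=4: C(35,4)·0.083333^4·0.916667^31 = 0.1701489
P(X ≤ 4) = 0.8370184

0.83702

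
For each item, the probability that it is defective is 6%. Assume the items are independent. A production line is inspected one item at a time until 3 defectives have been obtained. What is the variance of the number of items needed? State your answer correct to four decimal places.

783.3333

Y = total items until the third success; negative binomial with r=3, p=0.06.
Var(Y) = r(1−p)/p² = 3·0.94 / 0.06² = 783.333333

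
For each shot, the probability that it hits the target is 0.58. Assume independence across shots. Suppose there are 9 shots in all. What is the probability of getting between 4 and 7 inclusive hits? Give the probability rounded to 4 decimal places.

0.8208

X ~ Binomial(9, 0.58); P(4 ≤ X ≤ 7) = Σ C(9,k) p^k (1−p)^(9−k) over k:
  k=4: C(9,4)·0.58^4·0.42^5 = 0.186350
  k=5: C(9,5)·0.58^5·0.42^4 = 0.257340
  k=6: C(9,6)·0.58^6·0.42^3 = 0.236916
  k=7: C(9,7)·0.58^7·0.42^2 = 0.140216
Total = 0.820822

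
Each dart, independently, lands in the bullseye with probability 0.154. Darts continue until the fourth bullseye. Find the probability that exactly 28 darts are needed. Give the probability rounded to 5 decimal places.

Y = trial on which the fourth success occurs; negative binomial, r=4, p=0.154.
P(Y=28) = C(27,3) · p^4 · (1−p)^24
= 2925 · 0.00056245 · 0.018067 = 0.0297233

0.02972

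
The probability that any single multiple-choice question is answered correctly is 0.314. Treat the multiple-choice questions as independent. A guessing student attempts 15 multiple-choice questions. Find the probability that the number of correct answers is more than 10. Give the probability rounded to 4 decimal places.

0.0010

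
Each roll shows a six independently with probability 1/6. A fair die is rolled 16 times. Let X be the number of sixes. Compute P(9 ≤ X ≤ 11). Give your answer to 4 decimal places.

X ~ Binomial(16, 0.166667); P(9 ≤ X ≤ 11) = Σ C(16,k) p^k (1−p)^(16−k) over k:
  k=9: C(16,9)·0.166667^9·0.833333^7 = 0.000317
  k=10: C(16,10)·0.166667^10·0.833333^6 = 0.000044
  k=11: C(16,11)·0.166667^11·0.833333^5 = 0.000005
Total = 0.000366

0.0004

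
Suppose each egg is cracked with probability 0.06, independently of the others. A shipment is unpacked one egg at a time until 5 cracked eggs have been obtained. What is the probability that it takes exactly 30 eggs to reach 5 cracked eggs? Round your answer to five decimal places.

Y = trial on which the fifth success occurs; negative binomial, r=5, p=0.06.
P(Y=30) = C(29,4) · p^5 · (1−p)^25
= 23751 · 7.776e-07 · 0.21291 = 0.0039322

0.00393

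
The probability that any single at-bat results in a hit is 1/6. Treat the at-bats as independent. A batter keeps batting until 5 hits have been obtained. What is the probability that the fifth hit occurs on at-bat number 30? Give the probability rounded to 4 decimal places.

0.0320

Y = trial on which the fifth success occurs; negative binomial, r=5, p=0.166667.
P(Y=30) = C(29,4) · p^5 · (1−p)^25
= 23751 · 0.0001286 · 0.010483 = 0.032018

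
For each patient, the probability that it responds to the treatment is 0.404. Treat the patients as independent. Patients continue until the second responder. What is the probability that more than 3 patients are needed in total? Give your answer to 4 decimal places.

Needing more than 3 patients ⇔ fewer than 2 successes in the first 3. With X ~ Binomial(3, 0.404), P(Y > 3) = P(X ≤ 1).
  k=0: C(3,0)·0.404^0·0.596^3 = 0.211709
  k=1: C(3,1)·0.404^1·0.596^2 = 0.430522
P(X ≤ 1) = 0.642231

0.6422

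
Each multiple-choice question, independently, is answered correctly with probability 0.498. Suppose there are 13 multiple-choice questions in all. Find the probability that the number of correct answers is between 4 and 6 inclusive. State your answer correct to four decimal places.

X ~ Binomial(13, 0.498); P(4 ≤ X ≤ 6) = Σ C(13,k) p^k (1−p)^(13−k) over k:
  k=4: C(13,4)·0.498^4·0.502^9 = 0.089034
  k=5: C(13,5)·0.498^5·0.502^8 = 0.158985
  k=6: C(13,6)·0.498^6·0.502^7 = 0.210290
Total = 0.458309

0.4583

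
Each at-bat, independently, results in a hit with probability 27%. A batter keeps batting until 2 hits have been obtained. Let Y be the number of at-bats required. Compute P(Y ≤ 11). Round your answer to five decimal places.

Finishing within 11 at-bats ⇔ at least 2 successes in the first 11. With X ~ Binomial(11, 0.27), P(Y ≤ 11) = 1 − P(X ≤ 1).
  k=0: C(11,0)·0.27^0·0.73^11 = 0.0313727
  k=1: C(11,1)·0.27^1·0.73^10 = 0.1276395
1 − 0.1590122 = 0.8409878

0.84099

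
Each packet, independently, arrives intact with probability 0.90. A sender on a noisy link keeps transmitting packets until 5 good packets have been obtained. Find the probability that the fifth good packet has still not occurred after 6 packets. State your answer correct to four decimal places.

0.1143

Needing more than 6 packets ⇔ fewer than 5 successes in the first 6. With X ~ Binomial(6, 0.90), P(Y > 6) = P(X ≤ 4).
  k=0: C(6,0)·0.90^0·0.10^6 = 0.000001
  k=1: C(6,1)·0.90^1·0.10^5 = 0.000054
  k=2: C(6,2)·0.90^2·0.10^4 = 0.001215
  k=3: C(6,3)·0.90^3·0.10^3 = 0.014580
  k=4: C(6,4)·0.90^4·0.10^2 = 0.098415
P(X ≤ 4) = 0.114265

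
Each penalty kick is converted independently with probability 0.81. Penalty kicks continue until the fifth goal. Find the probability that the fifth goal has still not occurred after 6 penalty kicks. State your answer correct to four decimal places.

Needing more than 6 penalty kicks ⇔ fewer than 5 successes in the first 6. With X ~ Binomial(6, 0.81), P(Y > 6) = P(X ≤ 4).
  k=0: C(6,0)·0.81^0·0.19^6 = 0.000047
  k=1: C(6,1)·0.81^1·0.19^5 = 0.001203
  k=2: C(6,2)·0.81^2·0.19^4 = 0.012826
  k=3: C(6,3)·0.81^3·0.19^3 = 0.072903
  k=4: C(6,4)·0.81^4·0.19^2 = 0.233098
P(X ≤ 4) = 0.320077

0.3201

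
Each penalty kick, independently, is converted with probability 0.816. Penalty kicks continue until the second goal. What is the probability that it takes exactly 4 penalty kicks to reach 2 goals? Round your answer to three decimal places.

0.068

Y = trial on which the second success occurs; negative binomial, r=2, p=0.816.
P(Y=4) = C(3,1) · p^2 · (1−p)^2
= 3 · 0.66586 · 0.033856 = 0.06763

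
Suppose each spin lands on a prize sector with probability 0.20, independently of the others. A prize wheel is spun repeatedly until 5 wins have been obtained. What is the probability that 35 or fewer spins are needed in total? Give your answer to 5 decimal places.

Finishing within 35 spins ⇔ at least 5 successes in the first 35. With X ~ Binomial(35, 0.20), P(Y ≤ 35) = 1 − P(X ≤ 4).
  k=0: C(35,0)·0.20^0·0.80^35 = 0.0004056
  k=1: C(35,1)·0.20^1·0.80^34 = 0.0035494
  k=2: C(35,2)·0.20^2·0.80^33 = 0.0150850
  k=3: C(35,3)·0.20^3·0.80^32 = 0.0414839
  k=4: C(35,4)·0.20^4·0.80^31 = 0.0829677
1 − 0.1434917 = 0.8565083

0.85651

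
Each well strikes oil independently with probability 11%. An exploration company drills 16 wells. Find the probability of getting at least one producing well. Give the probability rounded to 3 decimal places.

0.845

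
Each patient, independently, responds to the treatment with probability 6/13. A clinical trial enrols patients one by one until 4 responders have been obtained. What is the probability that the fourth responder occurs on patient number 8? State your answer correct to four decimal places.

Y = trial on which the fourth success occurs; negative binomial, r=4, p=0.461538.
P(Y=8) = C(7,3) · p^4 · (1−p)^4
= 35 · 0.045377 · 0.084066 = 0.133511

0.1335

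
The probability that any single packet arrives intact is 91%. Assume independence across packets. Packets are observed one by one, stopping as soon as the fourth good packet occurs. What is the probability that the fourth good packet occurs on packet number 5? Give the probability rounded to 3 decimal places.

0.247

Y = trial on which the fourth success occurs; negative binomial, r=4, p=0.91.
P(Y=5) = C(4,3) · p^4 · (1−p)^1
= 4 · 0.68575 · 0.09 = 0.24687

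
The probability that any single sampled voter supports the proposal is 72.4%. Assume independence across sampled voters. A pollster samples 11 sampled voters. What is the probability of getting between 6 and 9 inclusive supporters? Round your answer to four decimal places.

0.7971

X ~ Binomial(11, 0.724); P(6 ≤ X ≤ 9) = Σ C(11,k) p^k (1−p)^(11−k) over k:
  k=6: C(11,6)·0.724^6·0.276^5 = 0.106566
  k=7: C(11,7)·0.724^7·0.276^4 = 0.199673
  k=8: C(11,8)·0.724^8·0.276^3 = 0.261890
  k=9: C(11,9)·0.724^9·0.276^2 = 0.228996
Total = 0.797126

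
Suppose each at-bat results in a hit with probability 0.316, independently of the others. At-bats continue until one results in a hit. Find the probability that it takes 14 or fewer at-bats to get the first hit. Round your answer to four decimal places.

0.9951

Y = number of at-bats to the first success; geometric, p = 0.316.
P(Y ≤ 14) = 1 − (1−p)^14 = 1 − 0.004907 = 0.995093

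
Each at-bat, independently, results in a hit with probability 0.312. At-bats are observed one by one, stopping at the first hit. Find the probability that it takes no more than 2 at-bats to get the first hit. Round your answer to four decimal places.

0.5267

Y = number of at-bats to the first success; geometric, p = 0.312.
P(Y ≤ 2) = 1 − (1−p)^2 = 1 − 0.473344 = 0.526656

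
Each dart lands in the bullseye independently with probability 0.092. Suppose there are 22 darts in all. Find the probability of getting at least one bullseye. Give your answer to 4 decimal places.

P(at least one) = 1 − P(none) = 1 − (1 − 0.092)^22
= 1 − 0.119643 = 0.880357

0.8804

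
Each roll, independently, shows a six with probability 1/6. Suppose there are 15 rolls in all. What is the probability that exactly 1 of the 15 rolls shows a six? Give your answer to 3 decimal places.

X ~ Binomial(n=15, p=0.166667).
P(X=1) = C(15,1) · p^1 · (1−p)^14
= 15 · 0.16667 · 0.077887 = 0.19472

0.195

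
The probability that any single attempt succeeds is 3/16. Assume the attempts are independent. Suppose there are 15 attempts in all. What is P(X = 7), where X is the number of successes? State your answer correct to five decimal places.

0.00996

X ~ Binomial(n=15, p=0.1875).
P(X=7) = C(15,7) · p^7 · (1−p)^8
= 6435 · 8.1472e-06 · 0.18993 = 0.0099574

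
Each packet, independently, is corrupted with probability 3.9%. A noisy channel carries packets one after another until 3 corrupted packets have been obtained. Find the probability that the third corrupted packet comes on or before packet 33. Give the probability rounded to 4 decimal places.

Finishing within 33 packets ⇔ at least 3 successes in the first 33. With X ~ Binomial(33, 0.039), P(Y ≤ 33) = 1 − P(X ≤ 2).
  k=0: C(33,0)·0.039^0·0.961^33 = 0.269074
  k=1: C(33,1)·0.039^1·0.961^32 = 0.360352
  k=2: C(33,2)·0.039^2·0.961^31 = 0.233985
1 − 0.863411 = 0.136589

0.1366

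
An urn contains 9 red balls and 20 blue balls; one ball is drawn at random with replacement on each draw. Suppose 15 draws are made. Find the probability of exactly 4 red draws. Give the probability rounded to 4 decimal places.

0.2126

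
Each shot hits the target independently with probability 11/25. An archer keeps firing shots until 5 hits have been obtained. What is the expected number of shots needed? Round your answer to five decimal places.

Y = total shots until the fifth success; negative binomial with r=5, p=0.44.
E[Y] = r / p = 5 / 0.44 = 11.3636364

11.36364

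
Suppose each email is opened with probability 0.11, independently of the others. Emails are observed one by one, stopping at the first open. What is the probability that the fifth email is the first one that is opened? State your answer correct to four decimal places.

Geometric (trials to first success), p = 0.11.
P(Y = 5) = (1−p)^4 · p = 0.62742 · 0.11 = 0.069016

0.0690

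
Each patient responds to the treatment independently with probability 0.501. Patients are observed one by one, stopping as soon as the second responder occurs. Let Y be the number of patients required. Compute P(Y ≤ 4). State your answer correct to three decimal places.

Finishing within 4 patients ⇔ at least 2 successes in the first 4. With X ~ Binomial(4, 0.501), P(Y ≤ 4) = 1 − P(X ≤ 1).
  k=0: C(4,0)·0.501^0·0.499^4 = 0.06200
  k=1: C(4,1)·0.501^1·0.499^3 = 0.24900
1 − 0.31100 = 0.68900

0.689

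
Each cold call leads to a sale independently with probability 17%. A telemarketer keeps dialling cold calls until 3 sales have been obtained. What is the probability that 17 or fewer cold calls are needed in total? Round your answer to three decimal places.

Finishing within 17 cold calls ⇔ at least 3 successes in the first 17. With X ~ Binomial(17, 0.17), P(Y ≤ 17) = 1 − P(X ≤ 2).
  k=0: C(17,0)·0.17^0·0.83^17 = 0.04210
  k=1: C(17,1)·0.17^1·0.83^16 = 0.14660
  k=2: C(17,2)·0.17^2·0.83^15 = 0.24022
1 − 0.42893 = 0.57107

0.571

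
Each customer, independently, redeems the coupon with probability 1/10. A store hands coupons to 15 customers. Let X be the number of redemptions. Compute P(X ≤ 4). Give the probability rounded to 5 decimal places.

0.98728

X ~ Binomial(15, 0.10); P(X ≤ 4) = Σ C(15,k) p^k (1−p)^(15−k) over k:
  k=0: C(15,0)·0.10^0·0.90^15 = 0.2058911
  k=1: C(15,1)·0.10^1·0.90^14 = 0.3431519
  k=2: C(15,2)·0.10^2·0.90^13 = 0.2668959
  k=3: C(15,3)·0.10^3·0.90^12 = 0.1285054
  k=4: C(15,4)·0.10^4·0.90^11 = 0.0428351
Total = 0.9872795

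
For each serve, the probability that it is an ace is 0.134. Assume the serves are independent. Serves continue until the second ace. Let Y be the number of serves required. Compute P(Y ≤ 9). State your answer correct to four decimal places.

Finishing within 9 serves ⇔ at least 2 successes in the first 9. With X ~ Binomial(9, 0.134), P(Y ≤ 9) = 1 − P(X ≤ 1).
  k=0: C(9,0)·0.134^0·0.866^9 = 0.273944
  k=1: C(9,1)·0.134^1·0.866^8 = 0.381496
1 − 0.655440 = 0.344560

0.3446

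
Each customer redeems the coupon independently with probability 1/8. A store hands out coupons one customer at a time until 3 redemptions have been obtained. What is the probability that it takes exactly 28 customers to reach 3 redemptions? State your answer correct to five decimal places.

0.02434

Y = trial on which the third success occurs; negative binomial, r=3, p=0.125.
P(Y=28) = C(27,2) · p^3 · (1−p)^25
= 351 · 0.0019531 · 0.035498 = 0.0243354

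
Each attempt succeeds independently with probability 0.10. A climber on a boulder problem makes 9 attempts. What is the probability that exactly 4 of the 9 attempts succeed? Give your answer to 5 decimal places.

X ~ Binomial(n=9, p=0.10).
P(X=4) = C(9,4) · p^4 · (1−p)^5
= 126 · 0.0001 · 0.59049 = 0.0074402

0.00744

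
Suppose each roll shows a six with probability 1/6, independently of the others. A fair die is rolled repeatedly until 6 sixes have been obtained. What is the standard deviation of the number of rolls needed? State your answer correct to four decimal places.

Y = total rolls until the sixth success; negative binomial with r=6, p=0.166667.
SD(Y) = √[r(1−p)/p²] = √(180.000000) = 13.416408

13.4164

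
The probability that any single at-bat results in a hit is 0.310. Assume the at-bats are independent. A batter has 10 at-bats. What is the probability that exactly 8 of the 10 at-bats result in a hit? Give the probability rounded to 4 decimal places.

0.0018

X ~ Binomial(n=10, p=0.31).
P(X=8) = C(10,8) · p^8 · (1−p)^2
= 45 · 8.5289e-05 · 0.4761 = 0.001827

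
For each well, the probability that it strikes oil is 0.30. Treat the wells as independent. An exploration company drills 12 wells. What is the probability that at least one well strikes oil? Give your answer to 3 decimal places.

P(at least one) = 1 − P(none) = 1 − (1 − 0.30)^12
= 1 − 0.01384 = 0.98616

0.986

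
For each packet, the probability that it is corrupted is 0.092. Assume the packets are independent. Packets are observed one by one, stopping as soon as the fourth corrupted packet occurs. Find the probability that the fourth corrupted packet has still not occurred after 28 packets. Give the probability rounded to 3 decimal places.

Needing more than 28 packets ⇔ fewer than 4 successes in the first 28. With X ~ Binomial(28, 0.092), P(Y > 28) = P(X ≤ 3).
  k=0: C(28,0)·0.092^0·0.908^28 = 0.06705
  k=1: C(28,1)·0.092^1·0.908^27 = 0.19022
  k=2: C(28,2)·0.092^2·0.908^26 = 0.26020
  k=3: C(28,3)·0.092^3·0.908^25 = 0.22848
P(X ≤ 3) = 0.74595

0.746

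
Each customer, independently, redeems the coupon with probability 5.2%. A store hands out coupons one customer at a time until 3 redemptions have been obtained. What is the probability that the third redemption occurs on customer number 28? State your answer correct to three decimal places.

Y = trial on which the third success occurs; negative binomial, r=3, p=0.052.
P(Y=28) = C(27,2) · p^3 · (1−p)^25
= 351 · 0.00014061 · 0.26315 = 0.01299

0.013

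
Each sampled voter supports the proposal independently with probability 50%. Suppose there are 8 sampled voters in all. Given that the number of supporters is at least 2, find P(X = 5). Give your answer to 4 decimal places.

X ~ Binomial(8, 0.50). Want P(X=5 | X≥2) = P(X=5) / P(X≥2).
P(X=5) = C(8,5)·0.50^5·0.50^3 = 0.218750
P(X≥2) = 1 − 0.003906 − 0.031250 = 0.964844
Ratio = 0.218750 / 0.964844 = 0.226721

0.2267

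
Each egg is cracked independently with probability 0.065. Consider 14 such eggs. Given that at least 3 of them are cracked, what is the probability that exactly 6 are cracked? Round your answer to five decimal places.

0.00227

X ~ Binomial(14, 0.065). Want P(X=6 | X≥3) = P(X=6) / P(X≥3).
P(X=6) = C(14,6)·0.065^6·0.935^8 = 0.0001323
P(X≥3) = 1 − 0.3902676 − 0.3798327 − 0.1716356 = 0.0582640
Ratio = 0.0001323 / 0.0582640 = 0.0022705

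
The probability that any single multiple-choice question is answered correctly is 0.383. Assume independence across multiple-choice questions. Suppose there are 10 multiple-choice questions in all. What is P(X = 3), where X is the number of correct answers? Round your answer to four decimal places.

0.2295

X ~ Binomial(n=10, p=0.383).
P(X=3) = C(10,3) · p^3 · (1−p)^7
= 120 · 0.056182 · 0.034041 = 0.229495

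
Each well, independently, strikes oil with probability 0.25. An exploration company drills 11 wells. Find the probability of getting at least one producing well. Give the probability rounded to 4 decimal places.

P(at least one) = 1 − P(none) = 1 − (1 − 0.25)^11
= 1 − 0.042235 = 0.957765

0.9578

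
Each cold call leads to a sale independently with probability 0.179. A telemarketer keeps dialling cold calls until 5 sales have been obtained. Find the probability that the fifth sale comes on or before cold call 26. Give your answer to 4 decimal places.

Finishing within 26 cold calls ⇔ at least 5 successes in the first 26. With X ~ Binomial(26, 0.179), P(Y ≤ 26) = 1 − P(X ≤ 4).
  k=0: C(26,0)·0.179^0·0.821^26 = 0.005928
  k=1: C(26,1)·0.179^1·0.821^25 = 0.033605
  k=2: C(26,2)·0.179^2·0.821^24 = 0.091585
  k=3: C(26,3)·0.179^3·0.821^23 = 0.159744
  k=4: C(26,4)·0.179^4·0.821^22 = 0.200264
1 − 0.491127 = 0.508873

0.5089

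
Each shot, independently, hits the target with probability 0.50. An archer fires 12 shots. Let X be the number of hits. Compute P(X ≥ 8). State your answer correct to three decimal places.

X ~ Binomial(12, 0.50); P(X ≥ 8) = Σ C(12,k) p^k (1−p)^(12−k) over k:
  k=8: C(12,8)·0.50^8·0.50^4 = 0.12085
  k=9: C(12,9)·0.50^9·0.50^3 = 0.05371
  k=10: C(12,10)·0.50^10·0.50^2 = 0.01611
  k=11: C(12,11)·0.50^11·0.50^1 = 0.00293
  k=12: C(12,12)·0.50^12·0.50^0 = 0.00024
Total = 0.19385

0.194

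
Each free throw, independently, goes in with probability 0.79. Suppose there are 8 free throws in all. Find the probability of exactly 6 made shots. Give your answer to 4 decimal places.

X ~ Binomial(n=8, p=0.79).
P(X=6) = C(8,6) · p^6 · (1−p)^2
= 28 · 0.24309 · 0.0441 = 0.300164

0.3002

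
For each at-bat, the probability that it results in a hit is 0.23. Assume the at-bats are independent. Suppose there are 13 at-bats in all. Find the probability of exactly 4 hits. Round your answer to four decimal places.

0.1904

X ~ Binomial(n=13, p=0.23).
P(X=4) = C(13,4) · p^4 · (1−p)^9
= 715 · 0.0027984 · 0.095152 = 0.190386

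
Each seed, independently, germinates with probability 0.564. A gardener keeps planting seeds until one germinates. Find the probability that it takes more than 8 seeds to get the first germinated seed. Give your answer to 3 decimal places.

Y = number of seeds to the first success; geometric, p = 0.564.
P(Y > 8) = P(first 8 all fail) = (1−p)^8 = 0.00131

0.001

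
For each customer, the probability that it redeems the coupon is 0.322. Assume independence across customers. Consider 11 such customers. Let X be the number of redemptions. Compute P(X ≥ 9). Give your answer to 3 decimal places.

0.001

X ~ Binomial(11, 0.322); P(X ≥ 9) = Σ C(11,k) p^k (1−p)^(11−k) over k:
  k=9: C(11,9)·0.322^9·0.678^2 = 0.00094
  k=10: C(11,10)·0.322^10·0.678^1 = 0.00009
  k=11: C(11,11)·0.322^11·0.678^0 = 0.00000
Total = 0.00103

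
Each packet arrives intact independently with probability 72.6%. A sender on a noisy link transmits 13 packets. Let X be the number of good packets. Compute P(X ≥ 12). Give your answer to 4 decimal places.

X ~ Binomial(13, 0.726); P(X ≥ 12) = Σ C(13,k) p^k (1−p)^(13−k) over k:
  k=12: C(13,12)·0.726^12·0.274^1 = 0.076372
  k=13: C(13,13)·0.726^13·0.274^0 = 0.015566
Total = 0.091938

0.0919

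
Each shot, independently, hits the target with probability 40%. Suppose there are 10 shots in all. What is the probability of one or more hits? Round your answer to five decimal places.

0.99395

P(at least one) = 1 − P(none) = 1 − (1 − 0.40)^10
= 1 − 0.0060466 = 0.9939534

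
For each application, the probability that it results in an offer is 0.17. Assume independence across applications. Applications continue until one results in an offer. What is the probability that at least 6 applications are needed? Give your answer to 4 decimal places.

Y = number of applications to the first success; geometric, p = 0.17.
P(Y > 5) = P(first 5 all fail) = (1−p)^5 = 0.393904

0.3939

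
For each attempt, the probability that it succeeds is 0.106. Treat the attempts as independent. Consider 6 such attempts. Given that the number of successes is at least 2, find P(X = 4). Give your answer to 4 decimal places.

0.0120

X ~ Binomial(6, 0.106). Want P(X=4 | X≥2) = P(X=4) / P(X≥2).
P(X=4) = C(6,4)·0.106^4·0.894^2 = 0.001514
P(X≥2) = 1 − 0.510535 − 0.363199 = 0.126266
Ratio = 0.001514 / 0.126266 = 0.011987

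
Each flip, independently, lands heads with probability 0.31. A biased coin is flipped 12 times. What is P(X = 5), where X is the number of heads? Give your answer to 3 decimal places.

X ~ Binomial(n=12, p=0.31).
P(X=5) = C(12,5) · p^5 · (1−p)^7
= 792 · 0.0028629 · 0.074464 = 0.16884

0.169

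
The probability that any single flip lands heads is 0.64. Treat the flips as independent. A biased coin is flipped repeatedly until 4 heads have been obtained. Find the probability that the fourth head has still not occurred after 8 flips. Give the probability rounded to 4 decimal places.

0.1180

Needing more than 8 flips ⇔ fewer than 4 successes in the first 8. With X ~ Binomial(8, 0.64), P(Y > 8) = P(X ≤ 3).
  k=0: C(8,0)·0.64^0·0.36^8 = 0.000282
  k=1: C(8,1)·0.64^1·0.36^7 = 0.004012
  k=2: C(8,2)·0.64^2·0.36^6 = 0.024965
  k=3: C(8,3)·0.64^3·0.36^5 = 0.088765
P(X ≤ 3) = 0.118024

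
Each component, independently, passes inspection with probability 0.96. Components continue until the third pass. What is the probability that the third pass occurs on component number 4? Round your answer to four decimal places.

Y = trial on which the third success occurs; negative binomial, r=3, p=0.96.
P(Y=4) = C(3,2) · p^3 · (1−p)^1
= 3 · 0.88474 · 0.04 = 0.106168

0.1062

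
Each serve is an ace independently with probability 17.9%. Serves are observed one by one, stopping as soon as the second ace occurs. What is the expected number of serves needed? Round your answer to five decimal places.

11.17318

Y = total serves until the second success; negative binomial with r=2, p=0.179.
E[Y] = r / p = 2 / 0.179 = 11.1731844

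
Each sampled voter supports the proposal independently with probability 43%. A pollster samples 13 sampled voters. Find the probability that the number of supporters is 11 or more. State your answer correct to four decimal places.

0.0027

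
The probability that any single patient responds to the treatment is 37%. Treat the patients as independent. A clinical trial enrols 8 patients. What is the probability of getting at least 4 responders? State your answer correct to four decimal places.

X ~ Binomial(8, 0.37); P(X ≥ 4) = Σ C(8,k) p^k (1−p)^(8−k) over k:
  k=4: C(8,4)·0.37^4·0.63^4 = 0.206665
  k=5: C(8,5)·0.37^5·0.63^3 = 0.097100
  k=6: C(8,6)·0.37^6·0.63^2 = 0.028513
  k=7: C(8,7)·0.37^7·0.63^1 = 0.004785
  k=8: C(8,8)·0.37^8·0.63^0 = 0.000351
Total = 0.337414

0.3374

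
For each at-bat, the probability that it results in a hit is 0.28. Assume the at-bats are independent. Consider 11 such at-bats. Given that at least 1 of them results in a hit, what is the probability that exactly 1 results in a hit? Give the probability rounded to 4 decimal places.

X ~ Binomial(11, 0.28). Want P(X=1 | X≥1) = P(X=1) / P(X≥1).
P(X=1) = C(11,1)·0.28^1·0.72^10 = 0.115312
P(X≥1) = 1 − 0.026956 = 0.973044
Ratio = 0.115312 / 0.973044 = 0.118507

0.1185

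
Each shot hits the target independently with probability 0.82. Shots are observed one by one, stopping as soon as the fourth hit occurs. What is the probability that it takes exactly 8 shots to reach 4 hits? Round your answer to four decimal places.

0.0166

Y = trial on which the fourth success occurs; negative binomial, r=4, p=0.82.
P(Y=8) = C(7,3) · p^4 · (1−p)^4
= 35 · 0.45212 · 0.0010498 = 0.016612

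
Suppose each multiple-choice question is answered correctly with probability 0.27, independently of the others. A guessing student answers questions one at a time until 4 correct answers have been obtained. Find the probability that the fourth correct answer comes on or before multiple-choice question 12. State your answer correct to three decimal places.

Finishing within 12 multiple-choice questions ⇔ at least 4 successes in the first 12. With X ~ Binomial(12, 0.27), P(Y ≤ 12) = 1 − P(X ≤ 3).
  k=0: C(12,0)·0.27^0·0.73^12 = 0.02290
  k=1: C(12,1)·0.27^1·0.73^11 = 0.10165
  k=2: C(12,2)·0.27^2·0.73^10 = 0.20678
  k=3: C(12,3)·0.27^3·0.73^9 = 0.25493
1 − 0.58625 = 0.41375

0.414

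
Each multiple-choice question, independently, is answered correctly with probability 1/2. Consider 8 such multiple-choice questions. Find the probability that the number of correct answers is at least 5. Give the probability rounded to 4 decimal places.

0.3633

X ~ Binomial(8, 0.50); P(X ≥ 5) = Σ C(8,k) p^k (1−p)^(8−k) over k:
  k=5: C(8,5)·0.50^5·0.50^3 = 0.218750
  k=6: C(8,6)·0.50^6·0.50^2 = 0.109375
  k=7: C(8,7)·0.50^7·0.50^1 = 0.031250
  k=8: C(8,8)·0.50^8·0.50^0 = 0.003906
Total = 0.363281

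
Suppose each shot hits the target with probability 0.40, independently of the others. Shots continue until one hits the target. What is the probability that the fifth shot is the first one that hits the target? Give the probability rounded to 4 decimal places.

0.0518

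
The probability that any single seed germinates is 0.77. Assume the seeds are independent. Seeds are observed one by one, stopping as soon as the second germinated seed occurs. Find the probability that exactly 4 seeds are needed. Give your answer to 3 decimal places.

Y = trial on which the second success occurs; negative binomial, r=2, p=0.77.
P(Y=4) = C(3,1) · p^2 · (1−p)^2
= 3 · 0.5929 · 0.0529 = 0.09409

0.094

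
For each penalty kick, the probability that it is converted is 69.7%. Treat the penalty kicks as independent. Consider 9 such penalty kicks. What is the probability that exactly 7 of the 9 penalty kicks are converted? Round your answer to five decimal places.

0.26413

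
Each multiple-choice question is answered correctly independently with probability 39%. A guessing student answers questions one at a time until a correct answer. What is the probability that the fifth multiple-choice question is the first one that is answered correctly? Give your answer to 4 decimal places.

0.0540

Geometric (trials to first success), p = 0.39.
P(Y = 5) = (1−p)^4 · p = 0.13846 · 0.39 = 0.053999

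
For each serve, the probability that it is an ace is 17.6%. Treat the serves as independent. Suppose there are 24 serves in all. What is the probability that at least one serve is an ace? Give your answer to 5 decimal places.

P(at least one) = 1 − P(none) = 1 − (1 − 0.176)^24
= 1 − 0.0095996 = 0.9904004

0.99040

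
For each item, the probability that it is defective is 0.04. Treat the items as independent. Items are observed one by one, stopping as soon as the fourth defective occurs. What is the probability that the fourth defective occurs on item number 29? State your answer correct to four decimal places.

Y = trial on which the fourth success occurs; negative binomial, r=4, p=0.04.
P(Y=29) = C(28,3) · p^4 · (1−p)^25
= 3276 · 2.56e-06 · 0.3604 = 0.003022

0.0030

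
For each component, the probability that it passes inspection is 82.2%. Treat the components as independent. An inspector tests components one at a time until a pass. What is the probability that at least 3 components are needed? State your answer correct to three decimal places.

0.032

Y = number of components to the first success; geometric, p = 0.822.
P(Y > 2) = P(first 2 all fail) = (1−p)^2 = 0.03168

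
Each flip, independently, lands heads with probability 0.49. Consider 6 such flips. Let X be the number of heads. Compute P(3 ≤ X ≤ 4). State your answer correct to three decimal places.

0.537

X ~ Binomial(6, 0.49); P(3 ≤ X ≤ 4) = Σ C(6,k) p^k (1−p)^(6−k) over k:
  k=3: C(6,3)·0.49^3·0.51^3 = 0.31213
  k=4: C(6,4)·0.49^4·0.51^2 = 0.22491
Total = 0.53704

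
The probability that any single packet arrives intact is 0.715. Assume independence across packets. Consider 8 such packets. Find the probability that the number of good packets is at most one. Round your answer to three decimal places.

X ~ Binomial(8, 0.715); P(X ≤ 1) = Σ C(8,k) p^k (1−p)^(8−k) over k:
  k=0: C(8,0)·0.715^0·0.285^8 = 0.00004
  k=1: C(8,1)·0.715^1·0.285^7 = 0.00087
Total = 0.00092

0.001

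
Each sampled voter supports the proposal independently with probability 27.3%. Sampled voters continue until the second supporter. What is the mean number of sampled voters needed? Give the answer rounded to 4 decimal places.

Y = total sampled voters until the second success; negative binomial with r=2, p=0.273.
E[Y] = r / p = 2 / 0.273 = 7.326007

7.3260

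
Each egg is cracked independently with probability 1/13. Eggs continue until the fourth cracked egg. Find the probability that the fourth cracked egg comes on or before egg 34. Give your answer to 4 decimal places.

Finishing within 34 eggs ⇔ at least 4 successes in the first 34. With X ~ Binomial(34, 0.076923), P(Y ≤ 34) = 1 − P(X ≤ 3).
  k=0: C(34,0)·0.076923^0·0.923077^34 = 0.065779
  k=1: C(34,1)·0.076923^1·0.923077^33 = 0.186374
  k=2: C(34,2)·0.076923^2·0.923077^32 = 0.256265
  k=3: C(34,3)·0.076923^3·0.923077^31 = 0.227791
1 − 0.736209 = 0.263791

0.2638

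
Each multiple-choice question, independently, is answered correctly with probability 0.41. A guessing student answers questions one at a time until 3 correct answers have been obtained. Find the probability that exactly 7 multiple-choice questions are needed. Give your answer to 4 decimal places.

Y = trial on which the third success occurs; negative binomial, r=3, p=0.41.
P(Y=7) = C(6,2) · p^3 · (1−p)^4
= 15 · 0.068921 · 0.12117 = 0.125271

0.1253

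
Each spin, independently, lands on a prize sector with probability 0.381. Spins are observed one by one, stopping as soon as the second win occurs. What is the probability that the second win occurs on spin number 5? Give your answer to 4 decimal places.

0.1377

Y = trial on which the second success occurs; negative binomial, r=2, p=0.381.
P(Y=5) = C(4,1) · p^2 · (1−p)^3
= 4 · 0.14516 · 0.23718 = 0.137715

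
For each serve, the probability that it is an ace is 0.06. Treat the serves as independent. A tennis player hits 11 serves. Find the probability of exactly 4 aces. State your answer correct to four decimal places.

0.0028

X ~ Binomial(n=11, p=0.06).
P(X=4) = C(11,4) · p^4 · (1−p)^7
= 330 · 1.296e-05 · 0.64848 = 0.002773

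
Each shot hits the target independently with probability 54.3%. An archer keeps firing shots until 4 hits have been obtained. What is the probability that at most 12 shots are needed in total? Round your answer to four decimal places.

0.9604

Finishing within 12 shots ⇔ at least 4 successes in the first 12. With X ~ Binomial(12, 0.543), P(Y ≤ 12) = 1 − P(X ≤ 3).
  k=0: C(12,0)·0.543^0·0.457^12 = 0.000083
  k=1: C(12,1)·0.543^1·0.457^11 = 0.001183
  k=2: C(12,2)·0.543^2·0.457^10 = 0.007732
  k=3: C(12,3)·0.543^3·0.457^9 = 0.030624
1 − 0.039623 = 0.960377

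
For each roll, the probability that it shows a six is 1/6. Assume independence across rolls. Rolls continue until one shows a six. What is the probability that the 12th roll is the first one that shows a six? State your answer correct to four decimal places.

Geometric (trials to first success), p = 0.166667.
P(Y = 12) = (1−p)^11 · p = 0.13459 · 0.166667 = 0.022431

0.0224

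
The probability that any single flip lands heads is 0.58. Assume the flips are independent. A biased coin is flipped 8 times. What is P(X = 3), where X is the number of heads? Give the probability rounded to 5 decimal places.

0.14280

X ~ Binomial(n=8, p=0.58).
P(X=3) = C(8,3) · p^3 · (1−p)^5
= 56 · 0.19511 · 0.013069 = 0.1427968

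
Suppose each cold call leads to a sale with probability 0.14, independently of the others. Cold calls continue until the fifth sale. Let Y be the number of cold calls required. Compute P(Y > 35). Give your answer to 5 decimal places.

0.44599

Needing more than 35 cold calls ⇔ fewer than 5 successes in the first 35. With X ~ Binomial(35, 0.14), P(Y > 35) = P(X ≤ 4).
  k=0: C(35,0)·0.14^0·0.86^35 = 0.0050985
  k=1: C(35,1)·0.14^1·0.86^34 = 0.0290498
  k=2: C(35,2)·0.14^2·0.86^33 = 0.0803937
  k=3: C(35,3)·0.14^3·0.86^32 = 0.1439608
  k=4: C(35,4)·0.14^4·0.86^31 = 0.1874838
P(X ≤ 4) = 0.4459866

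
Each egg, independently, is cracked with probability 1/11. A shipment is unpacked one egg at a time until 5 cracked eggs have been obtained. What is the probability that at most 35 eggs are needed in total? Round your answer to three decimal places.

0.209

Finishing within 35 eggs ⇔ at least 5 successes in the first 35. With X ~ Binomial(35, 0.090909), P(Y ≤ 35) = 1 − P(X ≤ 4).
  k=0: C(35,0)·0.090909^0·0.909091^35 = 0.03558
  k=1: C(35,1)·0.090909^1·0.909091^34 = 0.12454
  k=2: C(35,2)·0.090909^2·0.909091^33 = 0.21173
  k=3: C(35,3)·0.090909^3·0.909091^32 = 0.23290
  k=4: C(35,4)·0.090909^4·0.909091^31 = 0.18632
1 − 0.79107 = 0.20893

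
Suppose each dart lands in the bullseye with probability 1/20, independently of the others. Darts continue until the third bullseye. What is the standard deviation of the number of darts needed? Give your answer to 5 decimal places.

Y = total darts until the third success; negative binomial with r=3, p=0.05.
SD(Y) = √[r(1−p)/p²] = √(1140.0000000) = 33.7638860

33.76389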